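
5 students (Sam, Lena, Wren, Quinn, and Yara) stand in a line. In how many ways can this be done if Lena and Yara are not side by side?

72

There are 5! = 120 arrangements in all. If Lena and Yara are adjacent, merging them into one block gives 2·(4)! = 48 arrangements.
Complementary counting: 120 − 48 = 72.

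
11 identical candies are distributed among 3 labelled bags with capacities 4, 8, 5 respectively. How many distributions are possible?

By stars and bars, unrestricted non-negative solutions to x_1+…+x_3 = 11 number C(11+2,2) = 78.
Subtract solutions that violate a single cap (substitute x_i' = x_i − (cap_i+1)): x_1 ≥ 5 gives C(8,2) = 28; x_2 ≥ 9 gives C(4,2) = 6; x_3 ≥ 6 gives C(7,2) = 21. Together 55.
Add back pairs where two caps are both exceeded: 0 + 1 + 0 = 1.
By inclusion–exclusion the count is 78 − 55 + 1 = 24.

24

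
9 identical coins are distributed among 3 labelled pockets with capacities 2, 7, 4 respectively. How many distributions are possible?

12

Ignoring the caps, the number of non-negative solutions to x_1+…+x_3 = 9 is C(11,2) = 55.
Subtract solutions that violate a single cap (substitute x_i' = x_i − (cap_i+1)): x_1 ≥ 3 gives C(8,2) = 28; x_2 ≥ 8 gives C(3,2) = 3; x_3 ≥ 5 gives C(6,2) = 15. Together 46.
Add back pairs where two caps are both exceeded: 0 + 3 + 0 = 3.
By inclusion–exclusion the count is 55 − 46 + 3 = 12.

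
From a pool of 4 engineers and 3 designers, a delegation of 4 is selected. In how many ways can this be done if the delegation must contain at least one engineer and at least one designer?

Unrestricted: C(7,4) = 35 ways to pick any 4 of the 7.
Selections missing a whole group: no engineers → C(3,4) = 0; no designers → C(4,4) = 1.
Both groups omitted at once is impossible, so 35 − 1 = 34.

34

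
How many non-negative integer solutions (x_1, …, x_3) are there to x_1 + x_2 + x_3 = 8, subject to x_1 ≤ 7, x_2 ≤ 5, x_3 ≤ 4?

Ignoring the caps, the number of non-negative solutions to x_1+…+x_3 = 8 is C(10,2) = 45.
Subtract solutions that violate a single cap (substitute x_i' = x_i − (cap_i+1)): x_1 ≥ 8 gives C(2,2) = 1; x_2 ≥ 6 gives C(4,2) = 6; x_3 ≥ 5 gives C(5,2) = 10. Together 17.
No two caps can be exceeded simultaneously, so the pair terms are all 0.
By inclusion–exclusion the count is 45 − 17 + 0 = 28.

28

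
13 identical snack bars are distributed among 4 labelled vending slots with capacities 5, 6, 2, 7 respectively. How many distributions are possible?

By stars and bars, unrestricted non-negative solutions to x_1+…+x_4 = 13 number C(13+3,3) = 560.
Subtract solutions that violate a single cap (substitute x_i' = x_i − (cap_i+1)): x_1 ≥ 6 gives C(10,3) = 120; x_2 ≥ 7 gives C(9,3) = 84; x_3 ≥ 3 gives C(13,3) = 286; x_4 ≥ 8 gives C(8,3) = 56. Together 546.
Add back pairs where two caps are both exceeded: 1 + 35 + 0 + 20 + 0 + 10 = 66.
By inclusion–exclusion the count is 560 − 546 + 66 = 80.

80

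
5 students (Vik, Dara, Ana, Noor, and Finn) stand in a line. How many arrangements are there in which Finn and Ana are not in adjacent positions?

Of the 5! = 120 arrangements, those with Finn and Ana adjacent number 2 × 4! = 48 (treat the pair as a block with 2 internal orders).
Complementary counting: 120 − 48 = 72.

72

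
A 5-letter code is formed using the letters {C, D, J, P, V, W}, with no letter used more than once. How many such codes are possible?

This is a permutation of 5 out of 6: P(6,5) = 6!/1!.
That product is 6 × 5 × 4 × 3 × 2 = 720.

720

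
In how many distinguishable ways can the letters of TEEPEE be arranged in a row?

30

The 6 letters of TEEPEE have repeats: E appearing 4 times.
The number of distinct arrangements is 6!/(4!) = 720/24 = 30.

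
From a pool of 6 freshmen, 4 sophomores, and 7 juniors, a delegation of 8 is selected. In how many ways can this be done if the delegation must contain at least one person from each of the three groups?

22813

With no constraint there are C(17,8) = 24310 possible selections.
Selections missing a whole group: no freshmen → C(11,8) = 165; no sophomores → C(13,8) = 1287; no juniors → C(10,8) = 45.
Add back selections omitting two groups (i.e. drawn from a single group): C(6,8) + C(4,8) + C(7,8) = 0.
By inclusion–exclusion: 24310 − 1497 + 0 = 22813.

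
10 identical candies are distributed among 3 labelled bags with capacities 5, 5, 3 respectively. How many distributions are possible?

10

Without the upper bounds there are C(12,2) = 66 ways to split 10 among 3 bags.
Subtract solutions that violate a single cap (substitute x_i' = x_i − (cap_i+1)): x_1 ≥ 6 gives C(6,2) = 15; x_2 ≥ 6 gives C(6,2) = 15; x_3 ≥ 4 gives C(8,2) = 28. Together 58.
Add back pairs where two caps are both exceeded: 0 + 1 + 1 = 2.
By inclusion–exclusion the count is 66 − 58 + 2 = 10.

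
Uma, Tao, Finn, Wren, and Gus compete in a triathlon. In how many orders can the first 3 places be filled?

60

This is an ordered selection of 3 from 5: P(5,3).
That gives 5 × 4 × 3 = 60.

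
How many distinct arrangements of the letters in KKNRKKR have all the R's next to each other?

30

Treat the 2 copies of R as a single block. The multiset to arrange is then {RR, K, K, K, K, N}, 6 items in all.
That gives (6)!/(4!) = 30 arrangements.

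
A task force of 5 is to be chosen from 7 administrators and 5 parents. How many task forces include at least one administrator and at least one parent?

770

Total 5-person selections from all 12: C(12,5) = 792.
Selections missing a whole group: no administrators → C(5,5) = 1; no parents → C(7,5) = 21.
Both groups omitted at once is impossible, so 792 − 22 = 770.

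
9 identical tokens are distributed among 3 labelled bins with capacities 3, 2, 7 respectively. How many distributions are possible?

By stars and bars, unrestricted non-negative solutions to x_1+…+x_3 = 9 number C(9+2,2) = 55.
Subtract solutions that violate a single cap (substitute x_i' = x_i − (cap_i+1)): x_1 ≥ 4 gives C(7,2) = 21; x_2 ≥ 3 gives C(8,2) = 28; x_3 ≥ 8 gives C(3,2) = 3. Together 52.
Add back pairs where two caps are both exceeded: 6 + 0 + 0 = 6.
By inclusion–exclusion the count is 55 − 52 + 6 = 9.

9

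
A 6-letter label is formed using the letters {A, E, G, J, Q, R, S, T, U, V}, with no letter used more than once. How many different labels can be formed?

151200

With no repetition, fill the 6 letters in order: 10 choices, then 9, down to 5.
10 × 9 × 8 × 7 × 6 × 5 = 151200.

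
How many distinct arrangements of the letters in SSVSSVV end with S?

Fix S in the last position and arrange the remaining 6 letters.
Those 6 letters have S appearing 3 times and V appearing 3 times, giving (6)!/(3!·3!) = 20.

20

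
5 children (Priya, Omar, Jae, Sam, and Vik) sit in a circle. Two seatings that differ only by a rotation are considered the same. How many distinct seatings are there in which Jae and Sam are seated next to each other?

Treat {Jae, Sam} as one unit (2 internal orders) and seat the resulting 4 units around the table: (3)! circular arrangements.
So 2 × (3)! = 2 × 6 = 12.

12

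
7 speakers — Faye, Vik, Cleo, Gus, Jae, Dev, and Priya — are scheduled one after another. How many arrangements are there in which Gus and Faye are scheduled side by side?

1440

Glue Gus and Faye into one block (2 internal orders), leaving 6 units to arrange in a row.
That gives 2 × 6! = 2 × 720 = 1440.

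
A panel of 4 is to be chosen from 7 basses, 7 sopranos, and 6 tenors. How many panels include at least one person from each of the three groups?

2499

Unrestricted: C(20,4) = 4845 ways to pick any 4 of the 20.
Selections missing a whole group: no basses → C(13,4) = 715; no sopranos → C(13,4) = 715; no tenors → C(14,4) = 1001.
Add back selections omitting two groups (i.e. drawn from a single group): C(7,4) + C(7,4) + C(6,4) = 85.
By inclusion–exclusion: 4845 − 2431 + 85 = 2499.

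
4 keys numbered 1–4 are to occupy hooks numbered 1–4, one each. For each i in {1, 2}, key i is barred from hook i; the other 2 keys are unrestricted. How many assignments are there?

14

Let Aᵢ (for i ∈ {1, 2}) be the placements that put key i in its forbidden hook. Any j of these fix j positions, leaving (4−j)! ways to fill the rest, and there are C(2,j) ways to pick which j.
By inclusion–exclusion, the number of valid placements is Σ_{j=0}^{2} (−1)^j C(2,j)·(4−j)!.
Computing: 24 − 12 + 2 = 14.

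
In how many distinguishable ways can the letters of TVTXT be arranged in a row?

TVTXT has 5 letters with T appearing 3 times.
The number of distinct arrangements is 5!/(3!) = 120/6 = 20.

20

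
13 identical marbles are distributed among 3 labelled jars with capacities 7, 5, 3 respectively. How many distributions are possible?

By stars and bars, unrestricted non-negative solutions to x_1+…+x_3 = 13 number C(13+2,2) = 105.
Subtract solutions that violate a single cap (substitute x_i' = x_i − (cap_i+1)): x_1 ≥ 8 gives C(7,2) = 21; x_2 ≥ 6 gives C(9,2) = 36; x_3 ≥ 4 gives C(11,2) = 55. Together 112.
Add back pairs where two caps are both exceeded: 0 + 3 + 10 = 13.
By inclusion–exclusion the count is 105 − 112 + 13 = 6.

6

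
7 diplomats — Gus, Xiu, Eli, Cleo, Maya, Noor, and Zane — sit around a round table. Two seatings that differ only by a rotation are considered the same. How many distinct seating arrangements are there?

Fix one person's seat to break rotational symmetry; the remaining 6 people can be arranged in (6)! = 720 ways.

720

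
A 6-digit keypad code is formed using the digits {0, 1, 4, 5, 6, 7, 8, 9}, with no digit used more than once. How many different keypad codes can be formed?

20160

With no repetition, fill the 6 digits in order: 8 choices, then 7, down to 3.
8 × 7 × 6 × 5 × 4 × 3 = 20160.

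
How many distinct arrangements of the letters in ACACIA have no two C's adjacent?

40

Total arrangements of ACACIA: 6!/(3!·2!) = 60.
Arrangements with the C's together: treat CC as one letter, giving (5)!/(3!) = 20.
Hence 60 − 20 = 40.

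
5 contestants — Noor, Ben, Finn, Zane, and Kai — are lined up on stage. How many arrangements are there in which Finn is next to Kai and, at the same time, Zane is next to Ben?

24

Treat {Finn,Kai} as one block (2 orders) and {Zane,Ben} as another (2 orders).
That leaves 3 units to arrange: 2 × 2 × 3! = 4 × 6 = 24.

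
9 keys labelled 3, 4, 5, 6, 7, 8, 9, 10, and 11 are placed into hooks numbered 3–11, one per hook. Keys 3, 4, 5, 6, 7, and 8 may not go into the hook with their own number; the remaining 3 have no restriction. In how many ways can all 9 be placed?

Let Aᵢ (for 3 ≤ i ≤ 8) be the placements that put key i in its forbidden hook. Any j of these fix j positions, leaving (9−j)! ways to fill the rest, and there are C(6,j) ways to pick which j.
By inclusion–exclusion, the number of valid placements is Σ_{j=0}^{6} (−1)^j C(6,j)·(9−j)!.
Computing: 362880 − 241920 + 75600 − 14400 + 1800 − 144 + 6 = 183822.

183822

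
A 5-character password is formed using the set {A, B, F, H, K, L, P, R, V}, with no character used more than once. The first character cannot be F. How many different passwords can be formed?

13440

The first character has 9−1 = 8 choices (anything except F).
The remaining 4 characters are filled from the other 8 symbols without repetition: 8 × 7 × 6 × 5 = 1680.
Total: 8 × 1680 = 13440.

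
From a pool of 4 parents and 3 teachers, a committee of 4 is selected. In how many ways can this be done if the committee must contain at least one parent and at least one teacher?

With no constraint there are C(7,4) = 35 possible selections.
Selections missing a whole group: no parents → C(3,4) = 0; no teachers → C(4,4) = 1.
Both groups omitted at once is impossible, so 35 − 1 = 34.

34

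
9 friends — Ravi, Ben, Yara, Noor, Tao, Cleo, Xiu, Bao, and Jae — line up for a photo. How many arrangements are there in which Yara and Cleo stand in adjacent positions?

Place the 7 others and the Yara-Cleo pair as 8 objects in a line; the pair has 2 internal arrangements.
So the count is 2·(8)! = 80640.

80640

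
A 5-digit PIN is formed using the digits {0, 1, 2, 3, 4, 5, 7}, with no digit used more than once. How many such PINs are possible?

2520

With no repetition, fill the 5 digits in order: 7 choices, then 6, down to 3.
7 × 6 × 5 × 4 × 3 = 2520.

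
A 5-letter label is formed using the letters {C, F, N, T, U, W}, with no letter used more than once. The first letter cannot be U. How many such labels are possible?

600

The first letter has 6−1 = 5 choices (anything except U).
The remaining 4 letters are filled from the other 5 symbols without repetition: 5 × 4 × 3 × 2 = 120.
Total: 5 × 120 = 600.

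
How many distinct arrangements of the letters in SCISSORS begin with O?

With the first slot taken by O, it remains to arrange the other 7 letters (SCISSRS).
Those 7 letters have S appearing 4 times, giving (7)!/(4!) = 210.

210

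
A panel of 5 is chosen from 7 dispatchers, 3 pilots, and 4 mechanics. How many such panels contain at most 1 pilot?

Split by how many pilots are chosen (0 through 1).
Sum: C(3,0)·C(11,5) + C(3,1)·C(11,4) = 462 + 990 = 1452.

1452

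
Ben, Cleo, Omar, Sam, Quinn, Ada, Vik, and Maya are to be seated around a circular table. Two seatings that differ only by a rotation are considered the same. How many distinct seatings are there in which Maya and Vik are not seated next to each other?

All circular seatings of 8 people number (7)! = 5040.
Seatings with Maya beside Vik: treat them as a block with 2 internal orders, giving 2 × (6)! = 1440.
Subtracting, 5040 − 1440 = 3600.

3600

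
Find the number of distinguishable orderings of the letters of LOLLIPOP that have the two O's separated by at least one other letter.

Total arrangements of LOLLIPOP: 8!/(3!·2!·2!) = 1680.
Arrangements with the O's together: treat OO as one letter, giving (7)!/(3!·2!) = 420.
Hence 1680 − 420 = 1260.

1260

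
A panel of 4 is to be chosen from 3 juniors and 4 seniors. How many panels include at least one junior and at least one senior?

With no constraint there are C(7,4) = 35 possible selections.
Subtract selections that omit an entire group: no juniors → C(4,4) = 1; no seniors → C(3,4) = 0.
Both groups omitted at once is impossible, so 35 − 1 = 34.

34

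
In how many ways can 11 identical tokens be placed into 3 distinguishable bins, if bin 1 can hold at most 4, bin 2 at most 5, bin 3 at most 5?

Ignoring the caps, the number of non-negative solutions to x_1+…+x_3 = 11 is C(13,2) = 78.
Subtract solutions that violate a single cap (substitute x_i' = x_i − (cap_i+1)): x_1 ≥ 5 gives C(8,2) = 28; x_2 ≥ 6 gives C(7,2) = 21; x_3 ≥ 6 gives C(7,2) = 21. Together 70.
Add back pairs where two caps are both exceeded: 1 + 1 + 0 = 2.
By inclusion–exclusion the count is 78 − 70 + 2 = 10.

10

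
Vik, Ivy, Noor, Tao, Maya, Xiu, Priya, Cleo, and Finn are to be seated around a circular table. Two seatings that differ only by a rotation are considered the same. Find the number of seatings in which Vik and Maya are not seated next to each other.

30240

Without the restriction there are (8)! = 40320 seatings.
Seatings with Vik beside Maya: treat them as a block with 2 internal orders, giving 2 × (7)! = 10080.
Subtracting, 40320 − 10080 = 30240.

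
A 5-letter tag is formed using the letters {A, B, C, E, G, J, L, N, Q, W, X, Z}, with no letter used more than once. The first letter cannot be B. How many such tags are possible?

87120

The first letter has 12−1 = 11 choices (anything except B).
The remaining 4 letters are filled from the other 11 symbols without repetition: 11 × 10 × 9 × 8 = 7920.
Total: 11 × 7920 = 87120.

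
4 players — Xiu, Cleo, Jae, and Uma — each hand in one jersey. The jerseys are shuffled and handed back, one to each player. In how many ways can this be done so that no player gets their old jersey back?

Let Aᵢ be the assignments in which player i gets their old jersey. We want the size of the complement of A₁∪…∪A_4.
By inclusion–exclusion this is Σ_{j=0}^{4} (−1)^j C(4,j)·(4−j)!.
Computing: 24 − 24 + 12 − 4 + 1 = 9.

9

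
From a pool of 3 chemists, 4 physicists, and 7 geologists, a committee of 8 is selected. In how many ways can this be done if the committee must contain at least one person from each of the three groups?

2793

Total 8-person selections from all 14: C(14,8) = 3003.
Subtract selections that omit an entire group: no chemists → C(11,8) = 165; no physicists → C(10,8) = 45; no geologists → C(7,8) = 0.
Add back selections omitting two groups (i.e. drawn from a single group): C(3,8) + C(4,8) + C(7,8) = 0.
By inclusion–exclusion: 3003 − 210 + 0 = 2793.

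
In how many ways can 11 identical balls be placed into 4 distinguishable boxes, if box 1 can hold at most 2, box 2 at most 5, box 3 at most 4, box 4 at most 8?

80

Without the upper bounds there are C(14,3) = 364 ways to split 11 among 4 boxes.
Subtract solutions that violate a single cap (substitute x_i' = x_i − (cap_i+1)): x_1 ≥ 3 gives C(11,3) = 165; x_2 ≥ 6 gives C(8,3) = 56; x_3 ≥ 5 gives C(9,3) = 84; x_4 ≥ 9 gives C(5,3) = 10. Together 315.
Add back pairs where two caps are both exceeded: 10 + 20 + 0 + 1 + 0 + 0 = 31.
By inclusion–exclusion the count is 364 − 315 + 31 = 80.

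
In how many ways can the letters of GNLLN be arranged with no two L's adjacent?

There are 5!/(2!·2!) = 30 arrangements of GNLLN in total.
If the two L's are adjacent, glue them into one block, leaving 4 items to arrange: (4)!/(2!) = 12 ways.
Hence 30 − 12 = 18.

18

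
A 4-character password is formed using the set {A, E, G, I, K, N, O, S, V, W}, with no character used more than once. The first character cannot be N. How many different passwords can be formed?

4536

The first character has 10−1 = 9 choices (anything except N).
The remaining 3 characters are filled from the other 9 symbols without repetition: 9 × 8 × 7 = 504.
Total: 9 × 504 = 4536.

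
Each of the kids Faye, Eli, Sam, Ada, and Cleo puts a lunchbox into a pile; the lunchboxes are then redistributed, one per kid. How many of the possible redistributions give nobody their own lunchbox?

44

This is the derangement count D_5: permutations of 5 items with no fixed point.
By inclusion–exclusion this is Σ_{j=0}^{5} (−1)^j C(5,j)·(5−j)!.
Computing: 120 − 120 + 60 − 20 + 5 − 1 = 44.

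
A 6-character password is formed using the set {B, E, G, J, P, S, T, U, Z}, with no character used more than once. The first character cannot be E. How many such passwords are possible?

The first character has 9−1 = 8 choices (anything except E).
The remaining 5 characters are filled from the other 8 symbols without repetition: 8 × 7 × 6 × 5 × 4 = 6720.
Total: 8 × 6720 = 53760.

53760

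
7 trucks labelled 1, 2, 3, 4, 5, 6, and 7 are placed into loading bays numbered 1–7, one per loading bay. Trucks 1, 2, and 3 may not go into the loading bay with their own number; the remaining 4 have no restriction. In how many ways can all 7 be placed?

3216

Let Aᵢ (for i ∈ {1, 2, 3}) be the placements that put truck i in its forbidden loading bay. Any j of these fix j positions, leaving (7−j)! ways to fill the rest, and there are C(3,j) ways to pick which j.
By inclusion–exclusion, the number of valid placements is Σ_{j=0}^{3} (−1)^j C(3,j)·(7−j)!.
Computing: 5040 − 2160 + 360 − 24 = 3216.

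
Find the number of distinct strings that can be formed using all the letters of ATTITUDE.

Letter multiplicities in ATTITUDE: A×1, D×1, E×1, I×1, T×3, U×1.
So there are 8! / (3!) = 6720 distinguishable arrangements.

6720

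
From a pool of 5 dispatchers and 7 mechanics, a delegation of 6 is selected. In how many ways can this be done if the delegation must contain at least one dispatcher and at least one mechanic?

With no constraint there are C(12,6) = 924 possible selections.
Subtract selections that omit an entire group: no dispatchers → C(7,6) = 7; no mechanics → C(5,6) = 0.
Both groups omitted at once is impossible, so 924 − 7 = 917.

917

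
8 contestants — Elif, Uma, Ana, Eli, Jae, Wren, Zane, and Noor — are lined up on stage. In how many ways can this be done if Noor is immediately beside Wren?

Glue Noor and Wren into one block (2 internal orders), leaving 7 units to arrange in a row.
That gives 2 × 7! = 2 × 5040 = 10080.

10080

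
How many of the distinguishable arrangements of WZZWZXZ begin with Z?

60

With the first slot taken by Z, it remains to arrange the other 6 letters (WZWZXZ).
Those 6 letters have W appearing twice and Z appearing 3 times, giving (6)!/(3!·2!) = 60.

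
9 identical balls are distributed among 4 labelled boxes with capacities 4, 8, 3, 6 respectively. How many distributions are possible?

Without the upper bounds there are C(12,3) = 220 ways to split 9 among 4 boxes.
Subtract solutions that violate a single cap (substitute x_i' = x_i − (cap_i+1)): x_1 ≥ 5 gives C(7,3) = 35; x_2 ≥ 9 gives C(3,3) = 1; x_3 ≥ 4 gives C(8,3) = 56; x_4 ≥ 7 gives C(5,3) = 10. Together 102.
Add back pairs where two caps are both exceeded: 0 + 1 + 0 + 0 + 0 + 0 = 1.
By inclusion–exclusion the count is 220 − 102 + 1 = 119.

119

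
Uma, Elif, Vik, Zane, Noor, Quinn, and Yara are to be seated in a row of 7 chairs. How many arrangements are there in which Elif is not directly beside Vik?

There are 7! = 5040 arrangements in all. If Elif and Vik are adjacent, merging them into one block gives 2·(6)! = 1440 arrangements.
Complementary counting: 5040 − 1440 = 3600.

3600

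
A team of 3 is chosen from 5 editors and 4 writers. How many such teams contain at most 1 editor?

Split by how many editors are chosen (0 through 1).
Sum: C(5,0)·C(4,3) + C(5,1)·C(4,2) = 4 + 30 = 34.

34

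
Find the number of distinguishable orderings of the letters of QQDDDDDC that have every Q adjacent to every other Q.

Treat the 2 copies of Q as a single block. The multiset to arrange is then {QQ, C, D, D, D, D, D}, 7 items in all.
That gives (7)!/(5!) = 42 arrangements.

42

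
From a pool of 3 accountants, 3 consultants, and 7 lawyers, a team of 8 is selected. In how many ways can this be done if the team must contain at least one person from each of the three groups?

With no constraint there are C(13,8) = 1287 possible selections.
Selections missing a whole group: no accountants → C(10,8) = 45; no consultants → C(10,8) = 45; no lawyers → C(6,8) = 0.
Add back selections omitting two groups (i.e. drawn from a single group): C(3,8) + C(3,8) + C(7,8) = 0.
By inclusion–exclusion: 1287 − 90 + 0 = 1197.

1197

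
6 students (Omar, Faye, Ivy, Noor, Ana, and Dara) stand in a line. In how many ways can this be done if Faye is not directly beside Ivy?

480

There are 6! = 720 arrangements in all. If Faye and Ivy are adjacent, merging them into one block gives 2·(5)! = 240 arrangements.
So 720 − 240 = 480 arrangements keep them apart.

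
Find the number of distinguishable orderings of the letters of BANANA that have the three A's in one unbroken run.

Treat the 3 copies of A as a single block. The multiset to arrange is then {AAA, B, N, N}, 4 items in all.
That gives (4)!/(2!) = 12 arrangements.

12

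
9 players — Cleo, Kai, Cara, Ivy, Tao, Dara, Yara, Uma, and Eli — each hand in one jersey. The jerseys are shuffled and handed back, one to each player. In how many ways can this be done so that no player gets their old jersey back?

133496

Let Aᵢ be the assignments in which player i gets their old jersey. We want the size of the complement of A₁∪…∪A_9.
By inclusion–exclusion this is Σ_{j=0}^{9} (−1)^j C(9,j)·(9−j)!.
Computing: 362880 − 362880 + 181440 − 60480 + 15120 − 3024 + 504 − 72 + 9 − 1 = 133496.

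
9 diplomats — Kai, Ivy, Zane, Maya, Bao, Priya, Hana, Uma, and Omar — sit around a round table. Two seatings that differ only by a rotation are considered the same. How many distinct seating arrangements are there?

Around a circle, 9 distinct people have 9!/9 = (8)! = 40320 rotationally distinct seatings.

40320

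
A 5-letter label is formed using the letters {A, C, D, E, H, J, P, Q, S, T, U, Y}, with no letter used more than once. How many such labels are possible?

This is a permutation of 5 out of 12: P(12,5) = 12!/7!.
12 × 11 × 10 × 9 × 8 = 95040.

95040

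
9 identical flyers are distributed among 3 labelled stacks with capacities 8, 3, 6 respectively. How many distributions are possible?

Without the upper bounds there are C(11,2) = 55 ways to split 9 among 3 stacks.
Subtract solutions that violate a single cap (substitute x_i' = x_i − (cap_i+1)): x_1 ≥ 9 gives C(2,2) = 1; x_2 ≥ 4 gives C(7,2) = 21; x_3 ≥ 7 gives C(4,2) = 6. Together 28.
No two caps can be exceeded simultaneously, so the pair terms are all 0.
By inclusion–exclusion the count is 55 − 28 + 0 = 27.

27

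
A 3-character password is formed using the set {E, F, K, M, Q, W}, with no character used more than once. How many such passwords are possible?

120

With no repetition, fill the 3 characters in order: 6 choices, then 5, down to 4.
6 × 5 × 4 = 120.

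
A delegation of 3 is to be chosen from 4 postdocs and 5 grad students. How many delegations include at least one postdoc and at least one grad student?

70

Unrestricted: C(9,3) = 84 ways to pick any 3 of the 9.
Subtract selections that omit an entire group: no postdocs → C(5,3) = 10; no grad students → C(4,3) = 4.
Both groups omitted at once is impossible, so 84 − 14 = 70.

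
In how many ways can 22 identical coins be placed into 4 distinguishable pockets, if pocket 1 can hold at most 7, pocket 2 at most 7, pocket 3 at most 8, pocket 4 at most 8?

Ignoring the caps, the number of non-negative solutions to x_1+…+x_4 = 22 is C(25,3) = 2300.
Subtract solutions that violate a single cap (substitute x_i' = x_i − (cap_i+1)): x_1 ≥ 8 gives C(17,3) = 680; x_2 ≥ 8 gives C(17,3) = 680; x_3 ≥ 9 gives C(16,3) = 560; x_4 ≥ 9 gives C(16,3) = 560. Together 2480.
Add back pairs where two caps are both exceeded: 84 + 56 + 56 + 56 + 56 + 35 = 343.
By inclusion–exclusion the count is 2300 − 2480 + 343 = 163.

163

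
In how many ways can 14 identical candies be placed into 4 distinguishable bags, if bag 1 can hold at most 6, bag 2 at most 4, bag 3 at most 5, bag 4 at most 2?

Without the upper bounds there are C(17,3) = 680 ways to split 14 among 4 bags.
Subtract solutions that violate a single cap (substitute x_i' = x_i − (cap_i+1)): x_1 ≥ 7 gives C(10,3) = 120; x_2 ≥ 5 gives C(12,3) = 220; x_3 ≥ 6 gives C(11,3) = 165; x_4 ≥ 3 gives C(14,3) = 364. Together 869.
Add back pairs where two caps are both exceeded: 10 + 4 + 35 + 20 + 84 + 56 = 209.
Subtract triples: 0 + 0 + 0 + 1 = 1.
By inclusion–exclusion the count is 680 − 869 + 209 − 1 = 19.

19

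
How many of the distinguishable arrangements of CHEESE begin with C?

With the first slot taken by C, it remains to arrange the other 5 letters (HEESE).
Those 5 letters have E appearing 3 times, giving (5)!/(3!) = 20.

20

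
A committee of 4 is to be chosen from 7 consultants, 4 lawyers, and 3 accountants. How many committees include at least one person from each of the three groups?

Total 4-person selections from all 14: C(14,4) = 1001.
Subtract selections that omit an entire group: no consultants → C(7,4) = 35; no lawyers → C(10,4) = 210; no accountants → C(11,4) = 330.
Add back selections omitting two groups (i.e. drawn from a single group): C(7,4) + C(4,4) + C(3,4) = 36.
By inclusion–exclusion: 1001 − 575 + 36 = 462.

462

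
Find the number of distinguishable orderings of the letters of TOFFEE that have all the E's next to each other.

Treat the 2 copies of E as a single block. The multiset to arrange is then {EE, F, F, O, T}, 5 items in all.
That gives (5)!/(2!) = 60 arrangements.

60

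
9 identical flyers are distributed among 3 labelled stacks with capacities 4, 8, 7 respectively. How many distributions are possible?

36

Ignoring the caps, the number of non-negative solutions to x_1+…+x_3 = 9 is C(11,2) = 55.
Subtract solutions that violate a single cap (substitute x_i' = x_i − (cap_i+1)): x_1 ≥ 5 gives C(6,2) = 15; x_2 ≥ 9 gives C(2,2) = 1; x_3 ≥ 8 gives C(3,2) = 3. Together 19.
No two caps can be exceeded simultaneously, so the pair terms are all 0.
By inclusion–exclusion the count is 55 − 19 + 0 = 36.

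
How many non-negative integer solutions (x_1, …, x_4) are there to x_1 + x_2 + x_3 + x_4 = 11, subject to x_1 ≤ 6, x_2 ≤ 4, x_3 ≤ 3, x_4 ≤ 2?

30

Without the upper bounds there are C(14,3) = 364 ways to split 11 among 4 variables.
Subtract solutions that violate a single cap (substitute x_i' = x_i − (cap_i+1)): x_1 ≥ 7 gives C(7,3) = 35; x_2 ≥ 5 gives C(9,3) = 84; x_3 ≥ 4 gives C(10,3) = 120; x_4 ≥ 3 gives C(11,3) = 165. Together 404.
Add back pairs where two caps are both exceeded: 0 + 1 + 4 + 10 + 20 + 35 = 70.
By inclusion–exclusion the count is 364 − 404 + 70 = 30.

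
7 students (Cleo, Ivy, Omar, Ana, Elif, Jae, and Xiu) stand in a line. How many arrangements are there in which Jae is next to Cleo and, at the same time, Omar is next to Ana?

480

Treat {Jae,Cleo} as one block (2 orders) and {Omar,Ana} as another (2 orders).
That leaves 5 units to arrange: 2 × 2 × 5! = 4 × 120 = 480.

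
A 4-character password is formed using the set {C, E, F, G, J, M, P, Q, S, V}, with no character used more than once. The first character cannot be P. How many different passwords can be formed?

4536

The first character has 10−1 = 9 choices (anything except P).
The remaining 3 characters are filled from the other 9 symbols without repetition: 9 × 8 × 7 = 504.
Total: 9 × 504 = 4536.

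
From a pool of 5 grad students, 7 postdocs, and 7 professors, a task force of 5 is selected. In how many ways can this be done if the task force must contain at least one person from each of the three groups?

With no constraint there are C(19,5) = 11628 possible selections.
Subtract selections that omit an entire group: no grad students → C(14,5) = 2002; no postdocs → C(12,5) = 792; no professors → C(12,5) = 792.
Add back selections omitting two groups (i.e. drawn from a single group): C(5,5) + C(7,5) + C(7,5) = 43.
By inclusion–exclusion: 11628 − 3586 + 43 = 8085.

8085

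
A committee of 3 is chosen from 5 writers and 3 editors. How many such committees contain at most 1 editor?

Split by how many editors are chosen (0 through 1).
Sum: C(3,0)·C(5,3) + C(3,1)·C(5,2) = 10 + 30 = 40.

40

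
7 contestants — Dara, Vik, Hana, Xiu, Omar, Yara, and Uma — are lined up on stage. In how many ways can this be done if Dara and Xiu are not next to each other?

Of the 7! = 5040 arrangements, those with Dara and Xiu adjacent number 2 × 6! = 1440 (treat the pair as a block with 2 internal orders).
Complementary counting: 5040 − 1440 = 3600.

3600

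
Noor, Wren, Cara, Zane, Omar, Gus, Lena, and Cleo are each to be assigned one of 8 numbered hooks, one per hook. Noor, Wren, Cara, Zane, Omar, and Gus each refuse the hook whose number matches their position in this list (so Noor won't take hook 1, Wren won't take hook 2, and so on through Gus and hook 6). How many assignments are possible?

18806

Let Aᵢ (for 1 ≤ i ≤ 6) be the placements that put person i in their forbidden hook. Any j of these fix j positions, leaving (8−j)! ways to fill the rest, and there are C(6,j) ways to pick which j.
By inclusion–exclusion, the number of valid placements is Σ_{j=0}^{6} (−1)^j C(6,j)·(8−j)!.
Computing: 40320 − 30240 + 10800 − 2400 + 360 − 36 + 2 = 18806.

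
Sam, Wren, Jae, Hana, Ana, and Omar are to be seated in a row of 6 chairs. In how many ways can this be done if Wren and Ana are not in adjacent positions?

480

There are 6! = 720 arrangements in all. If Wren and Ana are adjacent, merging them into one block gives 2·(5)! = 240 arrangements.
So 720 − 240 = 480 arrangements keep them apart.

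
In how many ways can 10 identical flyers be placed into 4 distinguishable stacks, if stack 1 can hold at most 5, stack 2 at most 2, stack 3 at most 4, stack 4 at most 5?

58

Without the upper bounds there are C(13,3) = 286 ways to split 10 among 4 stacks.
Subtract solutions that violate a single cap (substitute x_i' = x_i − (cap_i+1)): x_1 ≥ 6 gives C(7,3) = 35; x_2 ≥ 3 gives C(10,3) = 120; x_3 ≥ 5 gives C(8,3) = 56; x_4 ≥ 6 gives C(7,3) = 35. Together 246.
Add back pairs where two caps are both exceeded: 4 + 0 + 0 + 10 + 4 + 0 = 18.
By inclusion–exclusion the count is 286 − 246 + 18 = 58.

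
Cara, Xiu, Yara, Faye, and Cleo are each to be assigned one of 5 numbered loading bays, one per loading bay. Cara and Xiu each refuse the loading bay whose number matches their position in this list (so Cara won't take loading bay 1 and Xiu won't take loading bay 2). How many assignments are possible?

Let Aᵢ (for i ∈ {1, 2}) be the placements that put person i in their forbidden loading bay. Any j of these fix j positions, leaving (5−j)! ways to fill the rest, and there are C(2,j) ways to pick which j.
By inclusion–exclusion, the number of valid placements is Σ_{j=0}^{2} (−1)^j C(2,j)·(5−j)!.
Computing: 120 − 48 + 6 = 78.

78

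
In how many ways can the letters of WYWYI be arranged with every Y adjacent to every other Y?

Treat the 2 copies of Y as a single block. The multiset to arrange is then {YY, I, W, W}, 4 items in all.
That gives (4)!/(2!) = 12 arrangements.

12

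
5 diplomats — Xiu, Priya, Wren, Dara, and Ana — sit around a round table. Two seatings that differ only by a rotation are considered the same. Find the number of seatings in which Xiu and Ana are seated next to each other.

12

Treat {Xiu, Ana} as one unit (2 internal orders) and seat the resulting 4 units around the table: (3)! circular arrangements.
So 2 × (3)! = 2 × 6 = 12.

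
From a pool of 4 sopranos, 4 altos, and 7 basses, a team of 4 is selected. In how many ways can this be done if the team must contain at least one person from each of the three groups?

672

With no constraint there are C(15,4) = 1365 possible selections.
Subtract selections that omit an entire group: no sopranos → C(11,4) = 330; no altos → C(11,4) = 330; no basses → C(8,4) = 70.
Add back selections omitting two groups (i.e. drawn from a single group): C(4,4) + C(4,4) + C(7,4) = 37.
By inclusion–exclusion: 1365 − 730 + 37 = 672.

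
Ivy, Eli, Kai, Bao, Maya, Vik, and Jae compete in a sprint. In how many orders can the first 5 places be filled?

2520

There are 7 choices for 1st place, 6 for 2nd, and so on down to 3 for position 5.
That gives 7 × 6 × 5 × 4 × 3 = 2520.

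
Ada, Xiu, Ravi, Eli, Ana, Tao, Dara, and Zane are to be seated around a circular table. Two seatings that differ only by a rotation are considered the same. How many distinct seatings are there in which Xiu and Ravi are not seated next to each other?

3600

Without the restriction there are (7)! = 5040 seatings.
Seatings with Xiu beside Ravi: treat them as a block with 2 internal orders, giving 2 × (6)! = 1440.
Subtracting, 5040 − 1440 = 3600.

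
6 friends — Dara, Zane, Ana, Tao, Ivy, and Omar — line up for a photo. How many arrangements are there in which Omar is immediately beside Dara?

Treat {Omar, Dara} as a single unit. There are 5 units to order, and the pair itself can be ordered 2 ways.
So the count is 2·(5)! = 240.

240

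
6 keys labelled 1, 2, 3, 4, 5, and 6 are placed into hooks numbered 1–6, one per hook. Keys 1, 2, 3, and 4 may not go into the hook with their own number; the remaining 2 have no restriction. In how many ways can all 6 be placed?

362

Let Aᵢ (for 1 ≤ i ≤ 4) be the placements that put key i in its forbidden hook. Any j of these fix j positions, leaving (6−j)! ways to fill the rest, and there are C(4,j) ways to pick which j.
By inclusion–exclusion, the number of valid placements is Σ_{j=0}^{4} (−1)^j C(4,j)·(6−j)!.
Computing: 720 − 480 + 144 − 24 + 2 = 362.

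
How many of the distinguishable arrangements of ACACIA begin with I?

Fix I in the first position and arrange the remaining 5 letters.
Those 5 letters have A appearing 3 times and C appearing twice, giving (5)!/(3!·2!) = 10.

10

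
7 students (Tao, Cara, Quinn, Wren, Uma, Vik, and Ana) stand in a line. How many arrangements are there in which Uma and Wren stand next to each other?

1440

Glue Uma and Wren into one block (2 internal orders), leaving 6 units to arrange in a row.
So the count is 2·(6)! = 1440.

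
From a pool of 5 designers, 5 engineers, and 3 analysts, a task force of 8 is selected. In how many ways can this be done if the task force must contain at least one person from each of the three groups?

Total 8-person selections from all 13: C(13,8) = 1287.
Selections missing a whole group: no designers → C(8,8) = 1; no engineers → C(8,8) = 1; no analysts → C(10,8) = 45.
Add back selections omitting two groups (i.e. drawn from a single group): C(5,8) + C(5,8) + C(3,8) = 0.
By inclusion–exclusion: 1287 − 47 + 0 = 1240.

1240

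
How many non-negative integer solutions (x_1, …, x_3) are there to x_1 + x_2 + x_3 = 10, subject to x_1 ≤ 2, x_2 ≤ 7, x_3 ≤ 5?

Ignoring the caps, the number of non-negative solutions to x_1+…+x_3 = 10 is C(12,2) = 66.
Subtract solutions that violate a single cap (substitute x_i' = x_i − (cap_i+1)): x_1 ≥ 3 gives C(9,2) = 36; x_2 ≥ 8 gives C(4,2) = 6; x_3 ≥ 6 gives C(6,2) = 15. Together 57.
Add back pairs where two caps are both exceeded: 0 + 3 + 0 = 3.
By inclusion–exclusion the count is 66 − 57 + 3 = 12.

12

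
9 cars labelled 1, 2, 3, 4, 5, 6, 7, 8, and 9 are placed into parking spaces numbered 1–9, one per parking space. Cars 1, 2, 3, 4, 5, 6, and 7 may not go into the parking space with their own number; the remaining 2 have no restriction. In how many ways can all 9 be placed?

165016

Let Aᵢ (for 1 ≤ i ≤ 7) be the placements that put car i in its forbidden parking space. Any j of these fix j positions, leaving (9−j)! ways to fill the rest, and there are C(7,j) ways to pick which j.
By inclusion–exclusion, the number of valid placements is Σ_{j=0}^{7} (−1)^j C(7,j)·(9−j)!.
Computing: 362880 − 282240 + 105840 − 25200 + 4200 − 504 + 42 − 2 = 165016.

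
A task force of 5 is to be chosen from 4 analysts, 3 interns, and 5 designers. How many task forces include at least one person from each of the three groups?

Total 5-person selections from all 12: C(12,5) = 792.
Selections missing a whole group: no analysts → C(8,5) = 56; no interns → C(9,5) = 126; no designers → C(7,5) = 21.
Add back selections omitting two groups (i.e. drawn from a single group): C(4,5) + C(3,5) + C(5,5) = 1.
By inclusion–exclusion: 792 − 203 + 1 = 590.

590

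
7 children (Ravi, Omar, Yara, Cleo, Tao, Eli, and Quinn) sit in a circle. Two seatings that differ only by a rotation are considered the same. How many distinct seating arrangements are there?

720

Seat Ravi anywhere (absorbing the rotational symmetry), then permute the other 6: (6)! = 720.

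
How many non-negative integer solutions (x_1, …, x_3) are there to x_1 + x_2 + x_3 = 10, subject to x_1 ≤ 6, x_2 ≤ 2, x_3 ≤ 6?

By stars and bars, unrestricted non-negative solutions to x_1+…+x_3 = 10 number C(10+2,2) = 66.
Subtract solutions that violate a single cap (substitute x_i' = x_i − (cap_i+1)): x_1 ≥ 7 gives C(5,2) = 10; x_2 ≥ 3 gives C(9,2) = 36; x_3 ≥ 7 gives C(5,2) = 10. Together 56.
Add back pairs where two caps are both exceeded: 1 + 0 + 1 = 2.
By inclusion–exclusion the count is 66 − 56 + 2 = 12.

12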